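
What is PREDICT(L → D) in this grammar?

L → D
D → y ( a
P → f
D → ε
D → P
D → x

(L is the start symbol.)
{ $, 'f', 'x', 'y' }

PREDICT(L → D) = (FIRST(RHS) \ {ε}) ∪ (FOLLOW(L) if ε ∈ FIRST(RHS), i.e. RHS ⇒* ε)
FIRST(D) = { 'f', 'x', 'y', ε }
FIRST(D) = { 'f', 'x', 'y', ε }
ε ∈ FIRST(D) (the right-hand side is nullable), so add FOLLOW(L) = { $ }
PREDICT(L → D) = { $, 'f', 'x', 'y' }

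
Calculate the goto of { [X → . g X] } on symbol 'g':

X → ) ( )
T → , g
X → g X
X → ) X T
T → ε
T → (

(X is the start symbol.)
{ [X → . ) ( )], [X → . ) X T], [X → . g X], [X → g . X] }

GOTO(I, 'g') = CLOSURE({ [A → αX.β] : [A → α.Xβ] ∈ I, X = 'g' })

Items with dot before 'g', with the dot advanced:
  [X → . g X] → [X → g . X]
Closure of the advanced items:
  [X → g . X] has the dot before X: add [X → . ) ( )], [X → . g X], [X → . ) X T]

GOTO = { [X → . ) ( )], [X → . ) X T], [X → . g X], [X → g . X] }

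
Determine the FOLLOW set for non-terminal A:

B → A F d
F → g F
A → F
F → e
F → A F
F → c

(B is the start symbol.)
{ 'c', 'e', 'g' }

To compute FOLLOW(A), find every occurrence of A on a right-hand side N → α A β: add FIRST(β) \ {ε}, and if β is empty or nullable also add FOLLOW(N). Iterate to a fixed point.

In B → A F d: A is followed by F d, add FIRST(F d) \ {ε} = { 'c', 'e', 'g' }
In F → A F: A is followed by F, add FIRST(F) \ {ε} = { 'c', 'e', 'g' }

Taking the union: FOLLOW(A) = { 'c', 'e', 'g' }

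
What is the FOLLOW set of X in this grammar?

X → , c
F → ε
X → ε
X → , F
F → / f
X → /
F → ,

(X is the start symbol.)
{ $ }

X is the start symbol, so $ ∈ FOLLOW(X).
X does not occur on any right-hand side.

Taking the union: FOLLOW(X) = { $ }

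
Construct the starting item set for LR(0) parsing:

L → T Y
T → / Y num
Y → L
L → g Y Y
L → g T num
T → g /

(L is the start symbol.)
{ [L → . T Y], [L → . g T num], [L → . g Y Y], [L' → . L], [T → . / Y num], [T → . g /] }

First, augment the grammar with L' → L
I₀ = CLOSURE({ [L' → . L] }):
  [L' → . L] has the dot before L: add [L → . T Y], [L → . g Y Y], [L → . g T num]
  [L → . T Y] has the dot before T: add [T → . / Y num], [T → . g /]
No further items can be added.

I₀ = { [L → . T Y], [L → . g T num], [L → . g Y Y], [L' → . L], [T → . / Y num], [T → . g /] }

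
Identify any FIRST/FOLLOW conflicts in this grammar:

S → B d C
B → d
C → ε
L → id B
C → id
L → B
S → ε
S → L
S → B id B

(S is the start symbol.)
No FIRST/FOLLOW conflicts.

A FIRST/FOLLOW conflict occurs when a non-terminal N has a nullable alternative N → β (β ⇒* ε) and another alternative N → α with FIRST(α) ∩ FOLLOW(N) ≠ ∅: on such a lookahead the parser cannot decide between expanding α and letting N vanish via β.

Nullable non-terminals: C, S.
FIRST sets used below: FIRST(B) = { 'd' }, FIRST(L) = { 'd', 'id' }

C: nullable alternative(s) C → ε; FOLLOW(C) = { $ }
  C → ε: FIRST \ {ε} = { } — this is the only nullable alternative, skip
  C → id: FIRST \ {ε} = { 'id' } — disjoint from FOLLOW(C)

S: nullable alternative(s) S → ε; FOLLOW(S) = { $ }
  S → B d C: FIRST \ {ε} = { 'd' } — disjoint from FOLLOW(S)
  S → ε: FIRST \ {ε} = { } — this is the only nullable alternative, skip
  S → L: FIRST \ {ε} = { 'd', 'id' } — disjoint from FOLLOW(S)
  S → B id B: FIRST \ {ε} = { 'd' } — disjoint from FOLLOW(S)

B, L have no nullable alternative, so no FIRST/FOLLOW check is needed there.

No FIRST/FOLLOW conflicts found.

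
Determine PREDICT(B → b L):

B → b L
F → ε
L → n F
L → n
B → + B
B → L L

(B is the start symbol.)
{ 'b' }

PREDICT(B → b L) = (FIRST(RHS) \ {ε}) ∪ (FOLLOW(B) if ε ∈ FIRST(RHS), i.e. RHS ⇒* ε)
FIRST(b L) = { 'b' }
ε ∉ FIRST(b L), so FOLLOW(B) is not added.
PREDICT(B → b L) = { 'b' }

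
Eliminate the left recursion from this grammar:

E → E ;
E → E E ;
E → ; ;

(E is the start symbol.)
E is directly left-recursive. The standard transformation for
  A → A α₁ | ... | A α_m | β₁ | ... | β_n
is
  A  → β₁ A' | ... | β_n A'
  A' → α₁ A' | ... | α_m A' | ε

E → ; ; becomes E → ; ; E'
E → E ; becomes E' → ; E'
E → E E ; becomes E' → E ; E'
Add E' → ε

Resulting grammar:
E → ; ; E'
E' → ; E'
E' → E ; E'
E' → ε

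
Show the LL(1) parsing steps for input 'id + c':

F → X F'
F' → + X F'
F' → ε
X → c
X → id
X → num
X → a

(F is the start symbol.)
LL(1) parsing maintains a stack (initially the start symbol over $) and the input. At each step: if the stack top is a terminal, match it against the current input token; if it is a non-terminal N, replace it with the RHS of M[N, lookahead] (the unique production whose predict set contains the lookahead).

Stack is shown with the top on the left.

Stack     Input     Action
--------------------------
F $       id + c $  output F → X F'
X F' $    id + c $  output X → id
id F' $   id + c $  match 'id'
F' $      + c $     output F' → + X F'
+ X F' $  + c $     match '+'
X F' $    c $       output X → c
c F' $    c $       match 'c'
F' $      $         output F' → ε
$         $         accept

The string is accepted.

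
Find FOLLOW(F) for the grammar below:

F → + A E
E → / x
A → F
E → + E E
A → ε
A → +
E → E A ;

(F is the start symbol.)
To compute FOLLOW(F), find every occurrence of F on a right-hand side N → α F β: add FIRST(β) \ {ε}, and if β is empty or nullable also add FOLLOW(N). Iterate to a fixed point.

F is the start symbol, so $ ∈ FOLLOW(F).
In A → F: F is at the end, add FOLLOW(A)

The FOLLOW sets referred to above (computed the same way, to a fixed point):
  FOLLOW(A) = { '+', '/', ';' }

Taking the union: FOLLOW(F) = { $, '+', '/', ';' }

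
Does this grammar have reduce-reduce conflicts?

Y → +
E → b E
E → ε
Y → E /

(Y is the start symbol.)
No reduce-reduce conflicts

A reduce-reduce conflict occurs when an LR(0) state has two complete items [A → α .] and [B → β .] — both call for a reduction, and with no lookahead the parser cannot choose between them.

Augment with Y' → Y and build the canonical LR(0) collection (I0 = CLOSURE({[Y' → . Y]}), then GOTO on every symbol after a dot until no new states appear). It has 7 states:
  I0: { [E → . b E], [E → .], [Y → . +], [Y → . E /], [Y' → . Y] }  — shift, reduce
  I1: { [Y → + .] }  — reduce
  I2: { [Y → E . /] }  — shift
  I3: { [Y' → Y .] }  — accept
  I4: { [E → . b E], [E → .], [E → b . E] }  — shift, reduce
  I5: { [E → b E .] }  — reduce
  I6: { [Y → E / .] }  — reduce

No state contains more than one complete item.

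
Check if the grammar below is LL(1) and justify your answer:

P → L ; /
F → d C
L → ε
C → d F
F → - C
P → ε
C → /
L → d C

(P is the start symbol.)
A grammar is LL(1) if for each non-terminal N with multiple productions, the predict sets of those productions are pairwise disjoint, where PREDICT(N → α) = (FIRST(α) \ {ε}) ∪ (FOLLOW(N) if α ⇒* ε).

Relevant sets:
  FIRST(L) = { 'd', ε }
  FOLLOW(P) = { $ }
  FOLLOW(L) = { ';' }

For P:
  PREDICT(P → L ';' '/') = { ';', 'd' }
  PREDICT(P → ε) = { $ }
For F:
  PREDICT(F → d C) = { 'd' }
  PREDICT(F → '-' C) = { '-' }
For L:
  PREDICT(L → ε) = { ';' }
  PREDICT(L → d C) = { 'd' }
For C:
  PREDICT(C → d F) = { 'd' }
  PREDICT(C → '/') = { '/' }

All predict sets are disjoint. The grammar IS LL(1).

Answer: Yes, the grammar is LL(1).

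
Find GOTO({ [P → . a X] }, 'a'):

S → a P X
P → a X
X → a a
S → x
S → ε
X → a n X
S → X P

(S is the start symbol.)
GOTO(I, 'a') = CLOSURE({ [A → αX.β] : [A → α.Xβ] ∈ I, X = 'a' })

Items with dot before 'a', with the dot advanced:
  [P → . a X] → [P → a . X]
Closure of the advanced items:
  [P → a . X] has the dot before X: add [X → . a a], [X → . a n X]

GOTO = { [P → a . X], [X → . a a], [X → . a n X] }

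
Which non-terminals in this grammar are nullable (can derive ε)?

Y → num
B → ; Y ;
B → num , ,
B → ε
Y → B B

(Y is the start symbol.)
{ 'B', 'Y' }

A non-terminal is nullable if it can derive ε (the empty string): either it has an ε-production, or it has a production whose right-hand side consists entirely of nullable non-terminals.

ε-productions: B → ε
So B is immediately nullable.
Y → B B: every symbol on the right is nullable, so Y is nullable too.
Every non-terminal is now nullable.
Nullable = { 'B', 'Y' }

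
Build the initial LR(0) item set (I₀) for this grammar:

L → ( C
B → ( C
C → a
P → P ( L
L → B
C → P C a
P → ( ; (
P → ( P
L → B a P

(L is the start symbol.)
First, augment the grammar with L' → L
I₀ = CLOSURE({ [L' → . L] }):
  [L' → . L] has the dot before L: add [L → . ( C], [L → . B], [L → . B a P]
  [L → . B] has the dot before B: add [B → . ( C]
No further items can be added.

I₀ = { [B → . ( C], [L → . ( C], [L → . B a P], [L → . B], [L' → . L] }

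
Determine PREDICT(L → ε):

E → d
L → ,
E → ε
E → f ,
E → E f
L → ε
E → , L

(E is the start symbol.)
PREDICT(L → ε) = (FIRST(RHS) \ {ε}) ∪ (FOLLOW(L) if ε ∈ FIRST(RHS), i.e. RHS ⇒* ε)
The right-hand side is ε (FIRST(ε) = { ε }), so the predict set is FOLLOW(L) = { $, 'f' }
PREDICT(L → ε) = { $, 'f' }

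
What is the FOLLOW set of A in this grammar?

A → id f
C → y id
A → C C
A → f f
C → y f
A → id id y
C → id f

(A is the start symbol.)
To compute FOLLOW(A), find every occurrence of A on a right-hand side N → α A β: add FIRST(β) \ {ε}, and if β is empty or nullable also add FOLLOW(N). Iterate to a fixed point.

A is the start symbol, so $ ∈ FOLLOW(A).
A does not occur on any right-hand side.

Taking the union: FOLLOW(A) = { $ }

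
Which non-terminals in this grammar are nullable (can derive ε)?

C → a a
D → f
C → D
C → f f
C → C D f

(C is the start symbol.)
There are no ε-productions, so no non-terminal can derive ε.
No non-terminals are nullable.

Answer: None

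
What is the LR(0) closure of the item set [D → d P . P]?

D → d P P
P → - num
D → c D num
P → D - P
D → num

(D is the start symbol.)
Start with: [D → d P . P]
  [D → d P . P] has the dot before P: add [P → . - num], [P → . D - P]
  [P → . D - P] has the dot before D: add [D → . d P P], [D → . c D num], [D → . num]
No further items can be added.

CLOSURE = { [D → . c D num], [D → . d P P], [D → . num], [D → d P . P], [P → . - num], [P → . D - P] }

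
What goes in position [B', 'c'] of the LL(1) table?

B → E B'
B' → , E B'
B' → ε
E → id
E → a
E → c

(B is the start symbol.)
To find M[B', 'c'], we find productions for B' where 'c' is in the predict set (PREDICT(N → α) = (FIRST(α) \ {ε}) ∪ (FOLLOW(N) if α ⇒* ε)).

Relevant sets:
  FOLLOW(B') = { $ }

B' → , E B': PREDICT = { ',' }
B' → ε: PREDICT = { $ }

M[B', 'c'] is empty (no production applies)

Answer: Empty (error entry)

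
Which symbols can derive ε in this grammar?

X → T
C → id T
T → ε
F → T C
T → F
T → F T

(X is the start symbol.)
{ 'T', 'X' }

ε-productions: T → ε
So T is immediately nullable.
X → T: every symbol on the right is nullable, so X is nullable too.
No further non-terminal can be added: every production for the remaining non-terminals contains a terminal or a non-nullable non-terminal.
Nullable = { 'T', 'X' }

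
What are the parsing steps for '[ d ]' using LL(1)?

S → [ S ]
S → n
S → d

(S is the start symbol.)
Stack is shown with the top on the left.

Stack    Input    Action
------------------------
S $      [ d ] $  output S → [ S ]
[ S ] $  [ d ] $  match '['
S ] $    d ] $    output S → d
d ] $    d ] $    match 'd'
] $      ] $      match ']'
$        $        accept

The string is accepted.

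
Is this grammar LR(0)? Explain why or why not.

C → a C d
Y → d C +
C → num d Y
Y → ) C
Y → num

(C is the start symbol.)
A grammar is LR(0) if no state in the canonical LR(0) collection has:
  - both a shift item (dot before a terminal) and a complete item (shift-reduce conflict), or
  - two or more complete items (reduce-reduce conflict; the accept item [C' → C .] counts as a complete item here).

Augment with C' → C and build the canonical LR(0) collection (I0 = CLOSURE({[C' → . C]}), then GOTO on every symbol after a dot until no new states appear). It has 14 states:
  I0: { [C → . a C d], [C → . num d Y], [C' → . C] }  — shift
  I1: { [C' → C .] }  — accept
  I2: { [C → . a C d], [C → . num d Y], [C → a . C d] }  — shift
  I3: { [C → num . d Y] }  — shift
  I4: { [C → num d . Y], [Y → . ) C], [Y → . d C +], [Y → . num] }  — shift
  I5: { [C → . a C d], [C → . num d Y], [Y → ) . C] }  — shift
  I6: { [C → num d Y .] }  — reduce
  I7: { [C → . a C d], [C → . num d Y], [Y → d . C +] }  — shift
  I8: { [Y → num .] }  — reduce
  I9: { [Y → d C . +] }  — shift
  I10: { [Y → d C + .] }  — reduce
  I11: { [Y → ) C .] }  — reduce
  I12: { [C → a C . d] }  — shift
  I13: { [C → a C d .] }  — reduce

Every state is either a pure shift/goto state or contains exactly one complete item and nothing to shift — no conflicts. The grammar is LR(0).

Answer: Yes, the grammar is LR(0)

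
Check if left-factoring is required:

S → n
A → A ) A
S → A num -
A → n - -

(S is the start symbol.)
Left-factoring is needed when two productions for the same non-terminal
share a common prefix on the right-hand side.

Productions for S:
  S → n
  S → A num -
Productions for A:
  A → A ) A
  A → n - -

No common prefixes found.

Answer: No, left-factoring is not needed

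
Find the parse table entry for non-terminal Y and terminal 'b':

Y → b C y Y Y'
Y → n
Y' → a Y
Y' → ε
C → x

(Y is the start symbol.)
To find M[Y, 'b'], we find productions for Y where 'b' is in the predict set (PREDICT(N → α) = (FIRST(α) \ {ε}) ∪ (FOLLOW(N) if α ⇒* ε)).

Y → b C y Y Y': PREDICT = { 'b' }
  'b' is in predict set, so this production goes in M[Y, 'b']
Y → n: PREDICT = { 'n' }

M[Y, 'b'] = Y → b C y Y Y'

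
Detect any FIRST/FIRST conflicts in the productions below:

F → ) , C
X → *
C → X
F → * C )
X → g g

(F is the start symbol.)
No FIRST/FIRST conflicts.

A FIRST/FIRST conflict occurs when two productions N → α and N → β for the same non-terminal have FIRST(α) ∩ FIRST(β) ≠ ∅ (with ε ∈ FIRST of a nullable right-hand side, so two nullable alternatives also conflict).

Productions for F:
  F → ) , C: FIRST = { ')' }
  F → * C ): FIRST = { '*' }
Productions for X:
  X → *: FIRST = { '*' }
  X → g g: FIRST = { 'g' }
C has only one production, so no FIRST/FIRST conflict is possible there.

All alternatives of each non-terminal have pairwise disjoint FIRST sets.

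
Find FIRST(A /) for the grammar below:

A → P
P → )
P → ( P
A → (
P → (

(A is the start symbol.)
{ '(', ')' }

FIRST sets of the non-terminals involved (from the grammar, by fixed-point iteration):
  FIRST(A) = { '(', ')' }

To compute FIRST(A /), process the symbols left to right:
Symbol A is a non-terminal. Add FIRST(A) \ {ε} = { '(', ')' }
A is not nullable (ε ∉ FIRST(A)), so stop here.
FIRST(A /) = { '(', ')' }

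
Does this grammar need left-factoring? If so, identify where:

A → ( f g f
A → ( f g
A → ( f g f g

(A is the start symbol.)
Yes, A has productions with common prefix '( f g'

Left-factoring is needed when two productions for the same non-terminal
share a common prefix on the right-hand side.

Productions for A:
  A → ( f g f
  A → ( f g
  A → ( f g f g

Found common prefix '( f g' in productions for A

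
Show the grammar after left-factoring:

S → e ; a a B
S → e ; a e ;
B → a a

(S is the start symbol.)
Left-factoring transforms A → αβ₁ | αβ₂ into A → αA' and A' → β₁ | β₂
(α is the longest common prefix among the alternatives). Repeat until
no nonterminal has two alternatives with a common prefix.

Round 1: S has alternatives sharing prefix 'e ; a'. Introduce S': S → e ; a S'
  Add: S' → a B
  Add: S' → e ;

No remaining common prefixes — done.

Resulting grammar:
S → e ; a S'
S' → a B
S' → e ;
B → a a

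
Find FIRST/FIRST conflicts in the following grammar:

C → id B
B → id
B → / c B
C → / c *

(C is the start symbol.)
A FIRST/FIRST conflict occurs when two productions N → α and N → β for the same non-terminal have FIRST(α) ∩ FIRST(β) ≠ ∅ (with ε ∈ FIRST of a nullable right-hand side, so two nullable alternatives also conflict).

Productions for C:
  C → id B: FIRST = { 'id' }
  C → / c *: FIRST = { '/' }
Productions for B:
  B → id: FIRST = { 'id' }
  B → / c B: FIRST = { '/' }

All alternatives of each non-terminal have pairwise disjoint FIRST sets.

Answer: No FIRST/FIRST conflicts.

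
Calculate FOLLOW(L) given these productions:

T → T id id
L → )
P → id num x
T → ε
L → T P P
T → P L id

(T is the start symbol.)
{ 'id' }

To compute FOLLOW(L), find every occurrence of L on a right-hand side N → α L β: add FIRST(β) \ {ε}, and if β is empty or nullable also add FOLLOW(N). Iterate to a fixed point.

In T → P L id: L is followed by id, add FIRST(id) \ {ε} = { 'id' }

Taking the union: FOLLOW(L) = { 'id' }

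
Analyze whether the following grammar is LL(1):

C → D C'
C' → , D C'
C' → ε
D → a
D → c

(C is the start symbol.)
A grammar is LL(1) if for each non-terminal N with multiple productions, the predict sets of those productions are pairwise disjoint, where PREDICT(N → α) = (FIRST(α) \ {ε}) ∪ (FOLLOW(N) if α ⇒* ε).

Relevant sets:
  FOLLOW(C') = { $ }

For C':
  PREDICT(C' → ',' D C') = { ',' }
  PREDICT(C' → ε) = { $ }
For D:
  PREDICT(D → a) = { 'a' }
  PREDICT(D → c) = { 'c' }
C has a single production, so nothing to check there.

All predict sets are disjoint. The grammar IS LL(1).

Answer: Yes, the grammar is LL(1).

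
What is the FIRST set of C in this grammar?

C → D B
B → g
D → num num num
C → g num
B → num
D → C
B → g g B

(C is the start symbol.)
To compute FIRST(C), examine every production with C on the left-hand side, reading each right-hand side left to right until a non-nullable symbol is reached.

FIRST sets of the other non-terminals involved (by the same procedure, iterated to a fixed point):
  FIRST(D) = { 'g', 'num' }

From C → D B:
  - D is a non-terminal: add FIRST(D) \ {ε} = { 'g', 'num' }
    D is not nullable, so stop
From C → g num:
  - g is a terminal: add 'g' and stop

Collecting: FIRST(C) = { 'g', 'num' }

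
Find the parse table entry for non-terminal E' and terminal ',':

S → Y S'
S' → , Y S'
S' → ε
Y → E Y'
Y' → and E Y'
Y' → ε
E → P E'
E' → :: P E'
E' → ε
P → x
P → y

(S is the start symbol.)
To find M[E', ','], we find productions for E' where ',' is in the predict set (PREDICT(N → α) = (FIRST(α) \ {ε}) ∪ (FOLLOW(N) if α ⇒* ε)).

Relevant sets:
  FOLLOW(E') = { $, ',', 'and' }

E' → :: P E': PREDICT = { '::' }
E' → ε: PREDICT = { $, ',', 'and' }
  ',' is in predict set, so this production goes in M[E', ',']

M[E', ','] = E' → ε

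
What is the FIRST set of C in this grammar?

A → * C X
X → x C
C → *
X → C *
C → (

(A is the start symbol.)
To compute FIRST(C), examine every production with C on the left-hand side, reading each right-hand side left to right until a non-nullable symbol is reached.

From C → *:
  - '*' is a terminal: add '*' and stop
From C → (:
  - '(' is a terminal: add '(' and stop

Collecting: FIRST(C) = { '(', '*' }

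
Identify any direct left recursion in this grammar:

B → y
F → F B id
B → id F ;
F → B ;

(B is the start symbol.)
Yes, F is left-recursive

B → y: starts with y
F → F B id: LEFT RECURSIVE (starts with F)
B → id F ;: starts with id
F → B ;: starts with B

The grammar has direct left recursion on: F.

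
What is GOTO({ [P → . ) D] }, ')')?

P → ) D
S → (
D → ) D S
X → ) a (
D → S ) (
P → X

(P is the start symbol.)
GOTO(I, ')') = CLOSURE({ [A → αX.β] : [A → α.Xβ] ∈ I, X = ')' })

Items with dot before ')', with the dot advanced:
  [P → . ) D] → [P → ) . D]
Closure of the advanced items:
  [P → ) . D] has the dot before D: add [D → . ) D S], [D → . S ) (]
  [D → . S ) (] has the dot before S: add [S → . (]

GOTO = { [D → . ) D S], [D → . S ) (], [P → ) . D], [S → . (] }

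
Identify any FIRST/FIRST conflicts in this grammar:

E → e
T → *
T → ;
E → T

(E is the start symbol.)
FIRST sets of the non-terminals at (or reachable through a nullable prefix from) the front of some alternative:
  FIRST(T) = { '*', ';' }

Productions for E:
  E → e: FIRST = { 'e' }
  E → T: FIRST = { '*', ';' }
Productions for T:
  T → *: FIRST = { '*' }
  T → ;: FIRST = { ';' }

All alternatives of each non-terminal have pairwise disjoint FIRST sets.

Answer: No FIRST/FIRST conflicts.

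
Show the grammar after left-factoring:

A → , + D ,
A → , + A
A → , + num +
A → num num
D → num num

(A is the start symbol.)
A → , + A'
A' → D ,
A' → A
A' → num +
A → num num
D → num num

Left-factoring transforms A → αβ₁ | αβ₂ into A → αA' and A' → β₁ | β₂
(α is the longest common prefix among the alternatives). Repeat until
no nonterminal has two alternatives with a common prefix.

Round 1: A has alternatives sharing prefix ', +'. Introduce A': A → , + A'
  Add: A' → D ,
  Add: A' → A
  Add: A' → num +

No remaining common prefixes — done.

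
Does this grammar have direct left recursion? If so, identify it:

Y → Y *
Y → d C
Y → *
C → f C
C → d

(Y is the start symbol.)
Yes, Y is left-recursive

Direct left recursion occurs when N → N α for some non-terminal N (the right-hand side begins with the left-hand side itself).

Y → Y *: LEFT RECURSIVE (starts with Y)
Y → d C: starts with d
Y → *: starts with '*'
C → f C: starts with f
C → d: starts with d

The grammar has direct left recursion on: Y.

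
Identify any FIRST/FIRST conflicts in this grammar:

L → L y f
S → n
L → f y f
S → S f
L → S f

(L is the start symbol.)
A FIRST/FIRST conflict occurs when two productions N → α and N → β for the same non-terminal have FIRST(α) ∩ FIRST(β) ≠ ∅ (with ε ∈ FIRST of a nullable right-hand side, so two nullable alternatives also conflict).

FIRST sets of the non-terminals at (or reachable through a nullable prefix from) the front of some alternative:
  FIRST(L) = { 'f', 'n' }
  FIRST(S) = { 'n' }

Productions for L:
  L → L y f: FIRST = { 'f', 'n' }
  L → f y f: FIRST = { 'f' }
  L → S f: FIRST = { 'n' }
Productions for S:
  S → n: FIRST = { 'n' }
  S → S f: FIRST = { 'n' }

Conflict for L: L → L y f and L → f y f
  Overlap: { 'f' }
Conflict for L: L → L y f and L → S f
  Overlap: { 'n' }
Conflict for S: S → n and S → S f
  Overlap: { 'n' }

Answer: Yes. L → L y f / L → f y f on { 'f' }; L → L y f / L → S f on { 'n' }; S → n / S → S f on { 'n' }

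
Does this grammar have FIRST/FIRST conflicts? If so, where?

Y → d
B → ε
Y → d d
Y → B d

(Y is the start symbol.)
Yes. Y → d / Y → d d on { 'd' }; Y → d / Y → B d on { 'd' }; Y → d d / Y → B d on { 'd' }

A FIRST/FIRST conflict occurs when two productions N → α and N → β for the same non-terminal have FIRST(α) ∩ FIRST(β) ≠ ∅ (with ε ∈ FIRST of a nullable right-hand side, so two nullable alternatives also conflict).

FIRST sets of the non-terminals at (or reachable through a nullable prefix from) the front of some alternative:
  FIRST(B) = { ε }

Productions for Y:
  Y → d: FIRST = { 'd' }
  Y → d d: FIRST = { 'd' }
  Y → B d: FIRST = { 'd' }
B has only one production, so no FIRST/FIRST conflict is possible there.

Conflict for Y: Y → d and Y → d d
  Overlap: { 'd' }
Conflict for Y: Y → d and Y → B d
  Overlap: { 'd' }
Conflict for Y: Y → d d and Y → B d
  Overlap: { 'd' }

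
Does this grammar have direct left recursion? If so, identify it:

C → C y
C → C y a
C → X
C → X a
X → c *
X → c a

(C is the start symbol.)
Direct left recursion occurs when N → N α for some non-terminal N (the right-hand side begins with the left-hand side itself).

C → C y: LEFT RECURSIVE (starts with C)
C → C y a: LEFT RECURSIVE (starts with C)
C → X: starts with X
C → X a: starts with X
X → c *: starts with c
X → c a: starts with c

The grammar has direct left recursion on: C.

Answer: Yes, C is left-recursive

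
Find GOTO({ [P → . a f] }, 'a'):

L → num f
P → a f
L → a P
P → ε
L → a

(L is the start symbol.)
GOTO(I, 'a') = CLOSURE({ [A → αX.β] : [A → α.Xβ] ∈ I, X = 'a' })

Items with dot before 'a', with the dot advanced:
  [P → . a f] → [P → a . f]
Closure adds nothing (no advanced item has the dot before a non-terminal).

GOTO = { [P → a . f] }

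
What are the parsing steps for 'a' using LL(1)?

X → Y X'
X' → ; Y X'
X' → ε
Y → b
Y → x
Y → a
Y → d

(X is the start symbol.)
LL(1) parsing maintains a stack (initially the start symbol over $) and the input. At each step: if the stack top is a terminal, match it against the current input token; if it is a non-terminal N, replace it with the RHS of M[N, lookahead] (the unique production whose predict set contains the lookahead).

Stack is shown with the top on the left.

Stack   Input  Action
---------------------
X $     a $    output X → Y X'
Y X' $  a $    output Y → a
a X' $  a $    match 'a'
X' $    $      output X' → ε
$       $      accept

The string is accepted.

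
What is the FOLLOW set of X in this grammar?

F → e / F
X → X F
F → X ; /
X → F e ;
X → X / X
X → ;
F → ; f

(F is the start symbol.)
To compute FOLLOW(X), find every occurrence of X on a right-hand side N → α X β: add FIRST(β) \ {ε}, and if β is empty or nullable also add FOLLOW(N). Iterate to a fixed point.

In X → X F: X is followed by F, add FIRST(F) \ {ε} = { ';', 'e' }
In F → X ; /: X is followed by ';' '/', add FIRST(';' '/') \ {ε} = { ';' }
In X → X / X: X is followed by '/' X, add FIRST('/' X) \ {ε} = { '/' }
In X → X / X: X is at the end; this adds FOLLOW(X) to itself — nothing new

Taking the union: FOLLOW(X) = { '/', ';', 'e' }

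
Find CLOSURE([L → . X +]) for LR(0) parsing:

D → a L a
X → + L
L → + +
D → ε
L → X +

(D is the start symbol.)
{ [L → . X +], [X → . + L] }

To compute CLOSURE, for each item [A → α.Bβ] where B is a non-terminal, add [B → .γ] for all productions B → γ; repeat for the newly added items until nothing changes.

Start with: [L → . X +]
  [L → . X +] has the dot before X: add [X → . + L]
No further items can be added.

CLOSURE = { [L → . X +], [X → . + L] }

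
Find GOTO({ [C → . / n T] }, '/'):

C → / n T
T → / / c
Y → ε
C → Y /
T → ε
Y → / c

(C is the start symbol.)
{ [C → / . n T] }

GOTO(I, '/') = CLOSURE({ [A → αX.β] : [A → α.Xβ] ∈ I, X = '/' })

Items with dot before '/', with the dot advanced:
  [C → . / n T] → [C → / . n T]
Closure adds nothing (no advanced item has the dot before a non-terminal).

GOTO = { [C → / . n T] }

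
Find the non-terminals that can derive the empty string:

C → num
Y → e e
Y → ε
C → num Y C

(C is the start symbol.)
{ 'Y' }

ε-productions: Y → ε
So Y is immediately nullable.
No further non-terminal can be added: every production for the remaining non-terminals contains a terminal or a non-nullable non-terminal.
Nullable = { 'Y' }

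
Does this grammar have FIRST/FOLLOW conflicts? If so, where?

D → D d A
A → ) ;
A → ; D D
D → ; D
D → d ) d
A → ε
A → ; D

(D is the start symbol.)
Nullable non-terminals: A.

A: nullable alternative(s) A → ε; FOLLOW(A) = { $, ';', 'd' }
  A → ) ;: FIRST \ {ε} = { ')' } — disjoint from FOLLOW(A)
  A → ; D D: FIRST \ {ε} = { ';' } — overlaps FOLLOW(A) on { ';' }: CONFLICT
  A → ε: FIRST \ {ε} = { } — this is the only nullable alternative, skip
  A → ; D: FIRST \ {ε} = { ';' } — overlaps FOLLOW(A) on { ';' }: CONFLICT

D has no nullable alternative, so no FIRST/FOLLOW check is needed there.

So the grammar has 2 FIRST/FOLLOW conflicts (marked CONFLICT above).

Answer: Yes. A → ';' D D with FOLLOW(A) on { ';' }; A → ';' D with FOLLOW(A) on { ';' }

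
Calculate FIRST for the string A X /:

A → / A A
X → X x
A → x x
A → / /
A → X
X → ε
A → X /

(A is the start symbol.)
FIRST sets of the non-terminals involved (from the grammar, by fixed-point iteration):
  FIRST(A) = { '/', 'x', ε }
  FIRST(X) = { 'x', ε }

To compute FIRST(A X /), process the symbols left to right:
Symbol A is a non-terminal. Add FIRST(A) \ {ε} = { '/', 'x' }
A is nullable (ε ∈ FIRST(A)), continue to the next symbol.
Symbol X is a non-terminal. Add FIRST(X) \ {ε} = { 'x' }
X is nullable (ε ∈ FIRST(X)), continue to the next symbol.
Symbol / is a terminal. Add '/' and stop.
FIRST(A X /) = { '/', 'x' }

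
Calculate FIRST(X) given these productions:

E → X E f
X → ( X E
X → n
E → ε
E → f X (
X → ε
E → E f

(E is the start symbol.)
From X → ( X E:
  - '(' is a terminal: add '(' and stop
From X → n:
  - n is a terminal: add 'n' and stop
From X → ε:
  - ε-production, so ε ∈ FIRST(X)

Collecting: FIRST(X) = { '(', 'n', ε }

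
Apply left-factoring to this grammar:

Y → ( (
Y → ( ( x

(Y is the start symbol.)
Left-factoring transforms A → αβ₁ | αβ₂ into A → αA' and A' → β₁ | β₂
(α is the longest common prefix among the alternatives). Repeat until
no nonterminal has two alternatives with a common prefix.

Round 1: Y has alternatives sharing prefix '( ('. Introduce Y': Y → ( ( Y'
  Add: Y' → ε
  Add: Y' → x

No remaining common prefixes — done.

Resulting grammar:
Y → ( ( Y'
Y' → ε
Y' → x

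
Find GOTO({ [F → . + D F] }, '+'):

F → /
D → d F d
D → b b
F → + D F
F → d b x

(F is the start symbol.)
GOTO(I, '+') = CLOSURE({ [A → αX.β] : [A → α.Xβ] ∈ I, X = '+' })

Items with dot before '+', with the dot advanced:
  [F → . + D F] → [F → + . D F]
Closure of the advanced items:
  [F → + . D F] has the dot before D: add [D → . d F d], [D → . b b]

GOTO = { [D → . b b], [D → . d F d], [F → + . D F] }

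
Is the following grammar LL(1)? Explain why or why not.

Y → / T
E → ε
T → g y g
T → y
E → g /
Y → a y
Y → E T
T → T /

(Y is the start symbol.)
Relevant sets:
  FIRST(E) = { 'g', ε }
  FIRST(T) = { 'g', 'y' }
  FOLLOW(E) = { 'g', 'y' }

For Y:
  PREDICT(Y → '/' T) = { '/' }
  PREDICT(Y → a y) = { 'a' }
  PREDICT(Y → E T) = { 'g', 'y' }
For E:
  PREDICT(E → ε) = { 'g', 'y' }
  PREDICT(E → g '/') = { 'g' }
For T:
  PREDICT(T → g y g) = { 'g' }
  PREDICT(T → y) = { 'y' }
  PREDICT(T → T '/') = { 'g', 'y' }

Conflict found: Predict set conflict for E: { 'g' }
The grammar is NOT LL(1).

Answer: No. Predict set conflict for E: { 'g' }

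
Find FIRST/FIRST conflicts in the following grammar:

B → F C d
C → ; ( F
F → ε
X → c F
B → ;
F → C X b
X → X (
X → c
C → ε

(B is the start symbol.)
FIRST sets of the non-terminals at (or reachable through a nullable prefix from) the front of some alternative:
  FIRST(F) = { ';', 'c', ε }
  FIRST(C) = { ';', ε }
  FIRST(X) = { 'c' }

Productions for B:
  B → F C d: FIRST = { ';', 'c', 'd' }
  B → ;: FIRST = { ';' }
Productions for C:
  C → ; ( F: FIRST = { ';' }
  C → ε: FIRST = { ε }
Productions for F:
  F → ε: FIRST = { ε }
  F → C X b: FIRST = { ';', 'c' }
Productions for X:
  X → c F: FIRST = { 'c' }
  X → X (: FIRST = { 'c' }
  X → c: FIRST = { 'c' }

Conflict for B: B → F C d and B → ;
  Overlap: { ';' }
Conflict for X: X → c F and X → X (
  Overlap: { 'c' }
Conflict for X: X → c F and X → c
  Overlap: { 'c' }
Conflict for X: X → X ( and X → c
  Overlap: { 'c' }

Answer: Yes. B → F C d / B → ';' on { ';' }; X → c F / X → X '(' on { 'c' }; X → c F / X → c on { 'c' }; X → X '(' / X → c on { 'c' }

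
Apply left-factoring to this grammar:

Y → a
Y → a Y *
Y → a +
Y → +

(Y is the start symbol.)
Y → a Y'
Y' → ε
Y' → Y *
Y' → +
Y → +

Left-factoring transforms A → αβ₁ | αβ₂ into A → αA' and A' → β₁ | β₂
(α is the longest common prefix among the alternatives). Repeat until
no nonterminal has two alternatives with a common prefix.

Round 1: Y has alternatives sharing prefix 'a'. Introduce Y': Y → a Y'
  Add: Y' → ε
  Add: Y' → Y *
  Add: Y' → +

No remaining common prefixes — done.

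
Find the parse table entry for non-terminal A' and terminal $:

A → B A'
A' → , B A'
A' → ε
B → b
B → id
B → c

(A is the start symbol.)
A' → ε

To find M[A', $], we find productions for A' where $ is in the predict set (PREDICT(N → α) = (FIRST(α) \ {ε}) ∪ (FOLLOW(N) if α ⇒* ε)).

Relevant sets:
  FOLLOW(A') = { $ }

A' → , B A': PREDICT = { ',' }
A' → ε: PREDICT = { $ }
  $ is in predict set, so this production goes in M[A', $]

M[A', $] = A' → ε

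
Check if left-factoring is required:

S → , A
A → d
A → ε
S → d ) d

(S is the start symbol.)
Left-factoring is needed when two productions for the same non-terminal
share a common prefix on the right-hand side.

Productions for S:
  S → , A
  S → d ) d
Productions for A:
  A → d
  A → ε

No common prefixes found.

Answer: No, left-factoring is not needed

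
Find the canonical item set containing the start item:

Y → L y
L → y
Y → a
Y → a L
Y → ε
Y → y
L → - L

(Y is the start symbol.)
{ [L → . - L], [L → . y], [Y → . L y], [Y → . a L], [Y → . a], [Y → . y], [Y → .], [Y' → . Y] }

First, augment the grammar with Y' → Y
I₀ = CLOSURE({ [Y' → . Y] }):
  [Y' → . Y] has the dot before Y: add [Y → . L y], [Y → . a], [Y → . a L], [Y → .], [Y → . y]
  [Y → . L y] has the dot before L: add [L → . y], [L → . - L]
No further items can be added.

I₀ = { [L → . - L], [L → . y], [Y → . L y], [Y → . a L], [Y → . a], [Y → . y], [Y → .], [Y' → . Y] }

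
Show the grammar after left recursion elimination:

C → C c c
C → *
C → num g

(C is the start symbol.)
C → * C'
C → num g C'
C' → c c C'
C' → ε

C is directly left-recursive. The standard transformation for
  A → A α₁ | ... | A α_m | β₁ | ... | β_n
is
  A  → β₁ A' | ... | β_n A'
  A' → α₁ A' | ... | α_m A' | ε

C → * becomes C → * C'
C → num g becomes C → num g C'
C → C c c becomes C' → c c C'
Add C' → ε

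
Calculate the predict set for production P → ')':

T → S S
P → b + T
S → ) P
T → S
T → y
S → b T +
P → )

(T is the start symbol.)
PREDICT(P → ')') = (FIRST(RHS) \ {ε}) ∪ (FOLLOW(P) if ε ∈ FIRST(RHS), i.e. RHS ⇒* ε)
FIRST(')') = { ')' }
ε ∉ FIRST(')'), so FOLLOW(P) is not added.
PREDICT(P → ')') = { ')' }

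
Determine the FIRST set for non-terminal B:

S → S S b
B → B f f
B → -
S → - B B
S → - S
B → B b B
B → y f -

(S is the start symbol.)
{ '-', 'y' }

To compute FIRST(B), examine every production with B on the left-hand side, reading each right-hand side left to right until a non-nullable symbol is reached.

From B → B f f:
  - B is the symbol being defined: contributes nothing new
    B is not nullable, so stop
From B → -:
  - '-' is a terminal: add '-' and stop
From B → B b B:
  - B is the symbol being defined: contributes nothing new
    B is not nullable, so stop
From B → y f -:
  - y is a terminal: add 'y' and stop

Collecting: FIRST(B) = { '-', 'y' }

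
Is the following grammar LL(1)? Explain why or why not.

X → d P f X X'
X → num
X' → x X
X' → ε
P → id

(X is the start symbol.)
Relevant sets:
  FOLLOW(X') = { $, 'x' }

For X:
  PREDICT(X → d P f X X') = { 'd' }
  PREDICT(X → num) = { 'num' }
For X':
  PREDICT(X' → x X) = { 'x' }
  PREDICT(X' → ε) = { $, 'x' }
P has a single production, so nothing to check there.

Conflict found: Predict set conflict for X': { 'x' }
The grammar is NOT LL(1).

Answer: No. Predict set conflict for X': { 'x' }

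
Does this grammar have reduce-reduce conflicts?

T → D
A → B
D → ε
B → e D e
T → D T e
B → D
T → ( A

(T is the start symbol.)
Yes — I2: [D → .] vs [T → D .]

Augment with T' → T and build the canonical LR(0) collection (I0 = CLOSURE({[T' → . T]}), then GOTO on every symbol after a dot until no new states appear). It has 12 states:
  I0: { [D → .], [T → . ( A], [T → . D T e], [T → . D], [T' → . T] }  — shift, reduce
  I1: { [A → . B], [B → . D], [B → . e D e], [D → .], [T → ( . A] }  — shift, reduce
  I2: { [D → .], [T → . ( A], [T → . D T e], [T → . D], [T → D . T e], [T → D .] }  — shift, 2 reduces
  I3: { [T' → T .] }  — accept
  I4: { [T → D T . e] }  — shift
  I5: { [T → D T e .] }  — reduce
  I6: { [T → ( A .] }  — reduce
  I7: { [A → B .] }  — reduce
  I8: { [B → D .] }  — reduce
  I9: { [B → e . D e], [D → .] }  — reduce
  I10: { [B → e D . e] }  — shift
  I11: { [B → e D e .] }  — reduce

I2 contains complete items [D → .], [T → D .] — reduce-reduce conflict.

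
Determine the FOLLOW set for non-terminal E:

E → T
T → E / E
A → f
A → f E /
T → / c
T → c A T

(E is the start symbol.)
{ $, '/' }

E is the start symbol, so $ ∈ FOLLOW(E).
In T → E / E: E is followed by '/' E, add FIRST('/' E) \ {ε} = { '/' }
In T → E / E: E is at the end, add FOLLOW(T)
In A → f E /: E is followed by '/', add FIRST('/') \ {ε} = { '/' }

The FOLLOW sets referred to above (computed the same way, to a fixed point):
  FOLLOW(T) = { $, '/' }

Taking the union: FOLLOW(E) = { $, '/' }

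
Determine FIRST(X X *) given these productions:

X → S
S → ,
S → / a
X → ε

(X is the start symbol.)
FIRST sets of the non-terminals involved (from the grammar, by fixed-point iteration):
  FIRST(X) = { ',', '/', ε }

To compute FIRST(X X *), process the symbols left to right:
Symbol X is a non-terminal. Add FIRST(X) \ {ε} = { ',', '/' }
X is nullable (ε ∈ FIRST(X)), continue to the next symbol.
Symbol X is a non-terminal. Add FIRST(X) \ {ε} = { ',', '/' }
X is nullable (ε ∈ FIRST(X)), continue to the next symbol.
Symbol * is a terminal. Add '*' and stop.
FIRST(X X *) = { '*', ',', '/' }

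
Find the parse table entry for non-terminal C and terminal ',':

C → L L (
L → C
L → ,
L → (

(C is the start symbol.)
To find M[C, ','], we find productions for C where ',' is in the predict set (PREDICT(N → α) = (FIRST(α) \ {ε}) ∪ (FOLLOW(N) if α ⇒* ε)).

Relevant sets:
  FIRST(L) = { '(', ',' }

C → L L (: PREDICT = { '(', ',' }
  ',' is in predict set, so this production goes in M[C, ',']

M[C, ','] = C → L L (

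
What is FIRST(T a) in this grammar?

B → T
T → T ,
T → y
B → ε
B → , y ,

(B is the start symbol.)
{ 'y' }

FIRST sets of the non-terminals involved (from the grammar, by fixed-point iteration):
  FIRST(T) = { 'y' }

To compute FIRST(T a), process the symbols left to right:
Symbol T is a non-terminal. Add FIRST(T) \ {ε} = { 'y' }
T is not nullable (ε ∉ FIRST(T)), so stop here.
FIRST(T a) = { 'y' }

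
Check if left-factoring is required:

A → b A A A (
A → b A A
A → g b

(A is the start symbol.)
Left-factoring is needed when two productions for the same non-terminal
share a common prefix on the right-hand side.

Productions for A:
  A → b A A A (
  A → b A A
  A → g b

Found common prefix 'b A A' in productions for A

Answer: Yes, A has productions with common prefix 'b A A'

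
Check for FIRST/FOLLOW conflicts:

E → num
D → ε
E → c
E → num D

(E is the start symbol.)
No FIRST/FOLLOW conflicts.

Nullable non-terminals: D.
D has a nullable alternative but only one production, so nothing to check.

E has no nullable alternative, so no FIRST/FOLLOW check is needed there.

No FIRST/FOLLOW conflicts found.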